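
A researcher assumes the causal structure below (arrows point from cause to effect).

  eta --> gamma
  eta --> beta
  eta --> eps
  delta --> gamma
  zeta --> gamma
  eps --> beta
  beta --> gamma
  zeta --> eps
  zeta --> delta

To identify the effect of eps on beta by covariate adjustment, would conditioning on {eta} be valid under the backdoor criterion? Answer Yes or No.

Yes

Backdoor paths from eps to beta (paths whose first edge points into eps):
  P1: eps <- eta -> beta
  P2: eps <- eta -> gamma <- beta
  P3: eps <- zeta -> delta -> gamma <- eta -> beta
  P4: eps <- zeta -> delta -> gamma <- beta
  P5: eps <- zeta -> gamma <- eta -> beta
  P6: eps <- zeta -> gamma <- beta
Condition 1 (no descendant of eps in the set): holds — descendants of eps are {beta, gamma}; none are in {eta}.
Condition 2 (every backdoor path blocked by {eta}):
  P1: blocked at fork node eta ∈ conditioning set.
  P2: blocked at fork node eta ∈ conditioning set.
  P3: blocked at collider gamma (neither it nor any descendant is in the conditioning set).
  P4: blocked at collider gamma (neither it nor any descendant is in the conditioning set).
  P5: blocked at collider gamma (neither it nor any descendant is in the conditioning set).
  P6: blocked at collider gamma (neither it nor any descendant is in the conditioning set).
{eta} satisfies the backdoor criterion.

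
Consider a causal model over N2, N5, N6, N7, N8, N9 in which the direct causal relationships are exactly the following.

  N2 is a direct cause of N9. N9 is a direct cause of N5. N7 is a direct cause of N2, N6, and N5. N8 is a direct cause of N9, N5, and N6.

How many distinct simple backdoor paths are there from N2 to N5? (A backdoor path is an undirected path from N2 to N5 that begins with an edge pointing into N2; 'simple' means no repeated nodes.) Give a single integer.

3

A backdoor path from N2 to N5 is any simple undirected path whose first edge points into N2 (i.e. leaves N2 via a parent).
Parents of N2: {N7}.
Enumerating:
  P1: N2 <- N7 -> N6 <- N8 -> N9 -> N5
  P2: N2 <- N7 -> N6 <- N8 -> N5
  P3: N2 <- N7 -> N5
That exhausts the simple backdoor paths. Count: 3.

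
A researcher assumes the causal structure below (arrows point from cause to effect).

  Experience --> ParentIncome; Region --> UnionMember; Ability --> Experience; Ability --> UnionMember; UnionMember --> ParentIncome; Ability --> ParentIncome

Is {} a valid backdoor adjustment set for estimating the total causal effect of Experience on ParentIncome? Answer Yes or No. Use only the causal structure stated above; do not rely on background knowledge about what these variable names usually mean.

No

Backdoor paths from Experience to ParentIncome (paths whose first edge points into Experience):
  P1: Experience <- Ability -> UnionMember -> ParentIncome
  P2: Experience <- Ability -> ParentIncome
Condition 1 (no descendant of Experience in the set): holds — descendants of Experience are {ParentIncome}; none are in {}.
Condition 2 (every backdoor path blocked by {}):
  P1: open — no interior node is in the conditioning set.
  P2: open — no interior node is in the conditioning set.
{} does not satisfy the backdoor criterion.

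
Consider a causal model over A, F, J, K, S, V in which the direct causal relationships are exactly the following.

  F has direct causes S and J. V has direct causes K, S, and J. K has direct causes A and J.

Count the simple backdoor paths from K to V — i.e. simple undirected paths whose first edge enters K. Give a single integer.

A backdoor path from K to V is any simple undirected path whose first edge points into K (i.e. leaves K via a parent).
Parents of K: {A, J}.
Enumerating:
  P1: K <- J -> F <- S -> V
  P2: K <- J -> V
That exhausts the simple backdoor paths. Count: 2.

2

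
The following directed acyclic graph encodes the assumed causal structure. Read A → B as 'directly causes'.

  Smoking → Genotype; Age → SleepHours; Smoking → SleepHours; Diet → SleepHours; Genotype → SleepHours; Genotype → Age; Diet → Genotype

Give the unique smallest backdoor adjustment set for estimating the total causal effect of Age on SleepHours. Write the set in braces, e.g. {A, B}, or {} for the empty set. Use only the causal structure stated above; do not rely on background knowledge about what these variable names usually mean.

Variables eligible for adjustment (non-descendants of Age, excluding Age and SleepHours): {Diet, Genotype, Smoking}.
Backdoor paths from Age to SleepHours:
  P1: Age <- Genotype <- Diet -> SleepHours
  P2: Age <- Genotype <- Smoking -> SleepHours
  P3: Age <- Genotype -> SleepHours
The empty set is not sufficient: P1 (Age <- Genotype <- Diet -> SleepHours) has no collider blocking it and no conditioned non-collider, so it is open.
Try {Genotype}:
  P1: blocked at chain node Genotype ∈ conditioning set.
  P2: blocked at chain node Genotype ∈ conditioning set.
  P3: blocked at fork node Genotype ∈ conditioning set.
{Genotype} contains no descendant of Age and blocks every backdoor path.
No other singleton works — e.g. {Diet} leaves P2 open — so {Genotype} is the unique smallest valid adjustment set.

{Genotype}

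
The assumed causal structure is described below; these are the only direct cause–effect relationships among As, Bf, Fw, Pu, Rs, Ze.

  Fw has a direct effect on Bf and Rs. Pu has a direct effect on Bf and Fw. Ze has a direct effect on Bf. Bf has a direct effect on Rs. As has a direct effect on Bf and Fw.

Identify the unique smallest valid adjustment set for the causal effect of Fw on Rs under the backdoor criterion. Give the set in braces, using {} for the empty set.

Variables eligible for adjustment (non-descendants of Fw, excluding Fw and Rs): {As, Pu, Ze}.
Backdoor paths from Fw to Rs:
  P1: Fw <- As -> Bf -> Rs
  P2: Fw <- Pu -> Bf -> Rs
The empty set is not sufficient: P1 (Fw <- As -> Bf -> Rs) has no collider blocking it and no conditioned non-collider, so it is open.
Try {As, Pu}:
  P1: blocked at fork node As ∈ conditioning set.
  P2: blocked at fork node Pu ∈ conditioning set.
{As, Pu} contains no descendant of Fw and blocks every backdoor path.
Every element of {As, Pu} is needed (dropping As leaves P1 open; dropping Pu leaves P2 open), so no proper subset is valid.
Among all size-2 subsets of the eligible variables, only {As, Pu} blocks every backdoor path, so it is the unique smallest valid adjustment set.

{As, Pu}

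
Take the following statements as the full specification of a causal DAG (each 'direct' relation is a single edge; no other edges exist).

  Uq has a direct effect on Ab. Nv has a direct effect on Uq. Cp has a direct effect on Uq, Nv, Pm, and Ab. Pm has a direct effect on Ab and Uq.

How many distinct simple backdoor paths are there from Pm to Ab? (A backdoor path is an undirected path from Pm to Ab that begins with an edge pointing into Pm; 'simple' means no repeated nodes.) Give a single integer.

A backdoor path from Pm to Ab is any simple undirected path whose first edge points into Pm (i.e. leaves Pm via a parent).
Parents of Pm: {Cp}.
Enumerating:
  P1: Pm <- Cp -> Nv -> Uq -> Ab
  P2: Pm <- Cp -> Uq -> Ab
  P3: Pm <- Cp -> Ab
That exhausts the simple backdoor paths. Count: 3.

3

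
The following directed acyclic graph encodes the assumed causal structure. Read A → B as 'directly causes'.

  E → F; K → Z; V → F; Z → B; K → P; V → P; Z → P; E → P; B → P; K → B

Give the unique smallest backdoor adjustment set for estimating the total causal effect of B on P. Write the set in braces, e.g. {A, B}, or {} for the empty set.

Variables eligible for adjustment (non-descendants of B, excluding B and P): {E, F, K, V, Z}.
Backdoor paths from B to P:
  P1: B <- K -> Z -> P
  P2: B <- K -> P
  P3: B <- Z <- K -> P
  P4: B <- Z -> P
The empty set is not sufficient: P1 (B <- K -> Z -> P) has no collider blocking it and no conditioned non-collider, so it is open.
Try {K, Z}:
  P1: blocked at fork node K ∈ conditioning set.
  P2: blocked at fork node K ∈ conditioning set.
  P3: blocked at chain node Z ∈ conditioning set.
  P4: blocked at fork node Z ∈ conditioning set.
{K, Z} contains no descendant of B and blocks every backdoor path.
Every element of {K, Z} is needed (dropping K leaves P2 open; dropping Z leaves P4 open), so no proper subset is valid.
Among all size-2 subsets of the eligible variables, only {K, Z} blocks every backdoor path, so it is the unique smallest valid adjustment set.

{K, Z}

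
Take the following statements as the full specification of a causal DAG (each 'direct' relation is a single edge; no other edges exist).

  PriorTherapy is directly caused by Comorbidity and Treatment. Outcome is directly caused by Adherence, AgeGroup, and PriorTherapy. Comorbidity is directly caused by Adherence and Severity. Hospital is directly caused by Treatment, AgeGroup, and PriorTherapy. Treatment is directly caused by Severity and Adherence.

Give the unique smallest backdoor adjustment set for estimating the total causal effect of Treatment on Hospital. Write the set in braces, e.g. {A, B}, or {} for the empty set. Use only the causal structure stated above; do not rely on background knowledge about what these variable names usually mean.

Variables eligible for adjustment (non-descendants of Treatment, excluding Treatment and Hospital): {Adherence, AgeGroup, Comorbidity, Severity}.
Backdoor paths from Treatment to Hospital:
  P1: Treatment <- Adherence -> Comorbidity -> PriorTherapy -> Hospital
  P2: Treatment <- Adherence -> Comorbidity -> PriorTherapy -> Outcome <- AgeGroup -> Hospital
  P3: Treatment <- Adherence -> Outcome <- AgeGroup -> Hospital
  P4: Treatment <- Adherence -> Outcome <- PriorTherapy -> Hospital
  P5: Treatment <- Severity -> Comorbidity <- Adherence -> Outcome <- AgeGroup -> Hospital
  P6: Treatment <- Severity -> Comorbidity <- Adherence -> Outcome <- PriorTherapy -> Hospital
  P7: Treatment <- Severity -> Comorbidity -> PriorTherapy -> Hospital
  P8: Treatment <- Severity -> Comorbidity -> PriorTherapy -> Outcome <- AgeGroup -> Hospital
The empty set is not sufficient: P1 (Treatment <- Adherence -> Comorbidity -> PriorTherapy -> Hospital) has no collider blocking it and no conditioned non-collider, so it is open.
Try {Comorbidity}:
  P1: blocked at chain node Comorbidity ∈ conditioning set.
  P2: blocked at chain node Comorbidity ∈ conditioning set.
  P3: blocked at collider Outcome (neither it nor any descendant is in the conditioning set).
  P4: blocked at collider Outcome (neither it nor any descendant is in the conditioning set).
  P5: blocked at collider Outcome (neither it nor any descendant is in the conditioning set).
  P6: blocked at collider Outcome (neither it nor any descendant is in the conditioning set).
  P7: blocked at chain node Comorbidity ∈ conditioning set.
  P8: blocked at chain node Comorbidity ∈ conditioning set.
{Comorbidity} contains no descendant of Treatment and blocks every backdoor path.
No other singleton works — e.g. {Adherence} leaves P7 open — so {Comorbidity} is the unique smallest valid adjustment set.

{Comorbidity}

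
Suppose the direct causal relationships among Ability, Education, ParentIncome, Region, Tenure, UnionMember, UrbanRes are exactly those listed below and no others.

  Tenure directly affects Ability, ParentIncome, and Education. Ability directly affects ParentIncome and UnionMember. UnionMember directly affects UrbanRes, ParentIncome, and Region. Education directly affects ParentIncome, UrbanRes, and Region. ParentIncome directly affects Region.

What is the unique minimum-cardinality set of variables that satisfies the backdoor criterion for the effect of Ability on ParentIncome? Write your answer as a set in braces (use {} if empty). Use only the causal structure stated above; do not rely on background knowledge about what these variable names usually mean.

{Tenure}

Variables eligible for adjustment (non-descendants of Ability, excluding Ability and ParentIncome): {Education, Tenure}.
Backdoor paths from Ability to ParentIncome:
  P1: Ability <- Tenure -> Education -> ParentIncome
  P2: Ability <- Tenure -> Education -> Region <- UnionMember -> ParentIncome
  P3: Ability <- Tenure -> Education -> Region <- ParentIncome
  P4: Ability <- Tenure -> Education -> UrbanRes <- UnionMember -> ParentIncome
  P5: Ability <- Tenure -> Education -> UrbanRes <- UnionMember -> Region <- ParentIncome
  P6: Ability <- Tenure -> ParentIncome
The empty set is not sufficient: P1 (Ability <- Tenure -> Education -> ParentIncome) has no collider blocking it and no conditioned non-collider, so it is open.
Try {Tenure}:
  P1: blocked at fork node Tenure ∈ conditioning set.
  P2: blocked at fork node Tenure ∈ conditioning set.
  P3: blocked at fork node Tenure ∈ conditioning set.
  P4: blocked at fork node Tenure ∈ conditioning set.
  P5: blocked at fork node Tenure ∈ conditioning set.
  P6: blocked at fork node Tenure ∈ conditioning set.
{Tenure} contains no descendant of Ability and blocks every backdoor path.
No other singleton works — e.g. {Education} leaves P6 open — so {Tenure} is the unique smallest valid adjustment set.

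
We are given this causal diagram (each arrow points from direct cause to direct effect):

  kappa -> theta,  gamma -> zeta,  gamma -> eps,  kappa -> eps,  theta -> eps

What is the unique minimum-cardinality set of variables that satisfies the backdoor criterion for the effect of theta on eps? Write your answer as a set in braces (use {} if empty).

Variables eligible for adjustment (non-descendants of theta, excluding theta and eps): {gamma, kappa, zeta}.
Backdoor paths from theta to eps:
  P1: theta <- kappa -> eps
The empty set is not sufficient: P1 (theta <- kappa -> eps) has no collider blocking it and no conditioned non-collider, so it is open.
Try {kappa}:
  P1: blocked at fork node kappa ∈ conditioning set.
{kappa} contains no descendant of theta and blocks every backdoor path.
No other singleton works — e.g. {gamma} leaves P1 open — so {kappa} is the unique smallest valid adjustment set.

{kappa}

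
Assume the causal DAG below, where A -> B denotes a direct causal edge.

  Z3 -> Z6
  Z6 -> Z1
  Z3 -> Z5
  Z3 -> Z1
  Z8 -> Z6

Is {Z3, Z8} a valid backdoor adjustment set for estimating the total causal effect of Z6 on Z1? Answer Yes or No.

Backdoor paths from Z6 to Z1 (paths whose first edge points into Z6):
  P1: Z6 <- Z3 -> Z1
Condition 1 (no descendant of Z6 in the set): holds — descendants of Z6 are {Z1}; none are in {Z3, Z8}.
Condition 2 (every backdoor path blocked by {Z3, Z8}):
  P1: blocked at fork node Z3 ∈ conditioning set.
{Z3, Z8} satisfies the backdoor criterion.

Yes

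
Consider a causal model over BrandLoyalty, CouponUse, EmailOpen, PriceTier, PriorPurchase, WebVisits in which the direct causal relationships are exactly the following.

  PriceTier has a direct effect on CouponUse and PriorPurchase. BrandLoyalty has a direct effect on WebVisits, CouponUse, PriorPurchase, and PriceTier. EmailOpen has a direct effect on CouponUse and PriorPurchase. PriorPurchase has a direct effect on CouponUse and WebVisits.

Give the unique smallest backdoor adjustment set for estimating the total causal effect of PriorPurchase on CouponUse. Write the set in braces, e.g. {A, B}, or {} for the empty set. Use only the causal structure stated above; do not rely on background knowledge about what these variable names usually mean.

{BrandLoyalty, EmailOpen, PriceTier}

Variables eligible for adjustment (non-descendants of PriorPurchase, excluding PriorPurchase and CouponUse): {BrandLoyalty, EmailOpen, PriceTier}.
Backdoor paths from PriorPurchase to CouponUse:
  P1: PriorPurchase <- BrandLoyalty -> PriceTier -> CouponUse
  P2: PriorPurchase <- BrandLoyalty -> CouponUse
  P3: PriorPurchase <- EmailOpen -> CouponUse
  P4: PriorPurchase <- PriceTier <- BrandLoyalty -> CouponUse
  P5: PriorPurchase <- PriceTier -> CouponUse
The empty set is not sufficient: P1 (PriorPurchase <- BrandLoyalty -> PriceTier -> CouponUse) has no collider blocking it and no conditioned non-collider, so it is open.
Try {BrandLoyalty, EmailOpen, PriceTier}:
  P1: blocked at fork node BrandLoyalty ∈ conditioning set.
  P2: blocked at fork node BrandLoyalty ∈ conditioning set.
  P3: blocked at fork node EmailOpen ∈ conditioning set.
  P4: blocked at chain node PriceTier ∈ conditioning set.
  P5: blocked at fork node PriceTier ∈ conditioning set.
{BrandLoyalty, EmailOpen, PriceTier} contains no descendant of PriorPurchase and blocks every backdoor path.
Every element of {BrandLoyalty, EmailOpen, PriceTier} is needed (dropping BrandLoyalty leaves P2 open; dropping EmailOpen leaves P3 open; dropping PriceTier leaves P5 open), so no proper subset is valid.
Among all size-3 subsets of the eligible variables, only {BrandLoyalty, EmailOpen, PriceTier} blocks every backdoor path, so it is the unique smallest valid adjustment set.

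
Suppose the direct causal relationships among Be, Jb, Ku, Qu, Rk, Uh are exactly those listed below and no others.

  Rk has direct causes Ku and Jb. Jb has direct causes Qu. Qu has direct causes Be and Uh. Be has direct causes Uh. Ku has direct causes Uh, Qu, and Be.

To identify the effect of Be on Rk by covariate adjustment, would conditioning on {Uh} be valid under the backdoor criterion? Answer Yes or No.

Yes

Backdoor paths from Be to Rk (paths whose first edge points into Be):
  P1: Be <- Uh -> Qu -> Ku -> Rk
  P2: Be <- Uh -> Qu -> Jb -> Rk
  P3: Be <- Uh -> Ku <- Qu -> Jb -> Rk
  P4: Be <- Uh -> Ku -> Rk
Condition 1 (no descendant of Be in the set): holds — descendants of Be are {Jb, Ku, Qu, Rk}; none are in {Uh}.
Condition 2 (every backdoor path blocked by {Uh}):
  P1: blocked at fork node Uh ∈ conditioning set.
  P2: blocked at fork node Uh ∈ conditioning set.
  P3: blocked at fork node Uh ∈ conditioning set.
  P4: blocked at fork node Uh ∈ conditioning set.
{Uh} satisfies the backdoor criterion.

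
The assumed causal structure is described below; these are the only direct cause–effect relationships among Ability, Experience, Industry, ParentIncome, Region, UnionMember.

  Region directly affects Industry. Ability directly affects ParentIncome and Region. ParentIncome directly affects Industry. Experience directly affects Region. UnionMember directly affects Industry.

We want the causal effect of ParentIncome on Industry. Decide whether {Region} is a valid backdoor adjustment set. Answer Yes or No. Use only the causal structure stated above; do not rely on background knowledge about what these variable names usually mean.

Yes

Backdoor paths from ParentIncome to Industry (paths whose first edge points into ParentIncome):
  P1: ParentIncome <- Ability -> Region -> Industry
Condition 1 (no descendant of ParentIncome in the set): holds — descendants of ParentIncome are {Industry}; none are in {Region}.
Condition 2 (every backdoor path blocked by {Region}):
  P1: blocked at chain node Region ∈ conditioning set.
{Region} satisfies the backdoor criterion.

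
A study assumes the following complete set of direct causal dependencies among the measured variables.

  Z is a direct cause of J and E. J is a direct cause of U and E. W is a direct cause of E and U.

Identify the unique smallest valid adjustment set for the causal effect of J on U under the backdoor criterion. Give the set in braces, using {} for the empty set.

Variables eligible for adjustment (non-descendants of J, excluding J and U): {W, Z}.
Backdoor paths from J to U:
  P1: J <- Z -> E <- W -> U
Each backdoor path contains an unconditioned collider, so every path is already blocked with the empty conditioning set:
  P1: blocked at collider E (neither it nor any descendant is in the conditioning set).
The empty set is therefore the unique smallest valid set.

{}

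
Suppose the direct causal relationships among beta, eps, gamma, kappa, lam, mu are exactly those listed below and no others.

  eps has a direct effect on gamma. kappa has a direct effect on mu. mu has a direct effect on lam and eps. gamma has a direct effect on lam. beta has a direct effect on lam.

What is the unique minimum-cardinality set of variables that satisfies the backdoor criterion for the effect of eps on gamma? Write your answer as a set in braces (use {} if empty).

Variables eligible for adjustment (non-descendants of eps, excluding eps and gamma): {beta, kappa, mu}.
Backdoor paths from eps to gamma:
  P1: eps <- mu -> lam <- gamma
Each backdoor path contains an unconditioned collider, so every path is already blocked with the empty conditioning set:
  P1: blocked at collider lam (neither it nor any descendant is in the conditioning set).
The empty set is therefore the unique smallest valid set.

{}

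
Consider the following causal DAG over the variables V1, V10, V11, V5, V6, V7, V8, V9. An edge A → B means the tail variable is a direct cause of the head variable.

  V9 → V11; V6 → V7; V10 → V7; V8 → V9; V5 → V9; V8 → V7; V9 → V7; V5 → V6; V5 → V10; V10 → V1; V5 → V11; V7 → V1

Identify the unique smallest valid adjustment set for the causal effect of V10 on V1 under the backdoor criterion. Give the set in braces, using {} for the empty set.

{V5}

Variables eligible for adjustment (non-descendants of V10, excluding V10 and V1): {V11, V5, V6, V8, V9}.
Backdoor paths from V10 to V1:
  P1: V10 <- V5 -> V6 -> V7 -> V1
  P2: V10 <- V5 -> V9 <- V8 -> V7 -> V1
  P3: V10 <- V5 -> V9 -> V7 -> V1
  P4: V10 <- V5 -> V11 <- V9 <- V8 -> V7 -> V1
  P5: V10 <- V5 -> V11 <- V9 -> V7 -> V1
The empty set is not sufficient: P1 (V10 <- V5 -> V6 -> V7 -> V1) has no collider blocking it and no conditioned non-collider, so it is open.
Try {V5}:
  P1: blocked at fork node V5 ∈ conditioning set.
  P2: blocked at fork node V5 ∈ conditioning set.
  P3: blocked at fork node V5 ∈ conditioning set.
  P4: blocked at fork node V5 ∈ conditioning set.
  P5: blocked at fork node V5 ∈ conditioning set.
{V5} contains no descendant of V10 and blocks every backdoor path.
No other singleton works — e.g. {V6} leaves P3 open — so {V5} is the unique smallest valid adjustment set.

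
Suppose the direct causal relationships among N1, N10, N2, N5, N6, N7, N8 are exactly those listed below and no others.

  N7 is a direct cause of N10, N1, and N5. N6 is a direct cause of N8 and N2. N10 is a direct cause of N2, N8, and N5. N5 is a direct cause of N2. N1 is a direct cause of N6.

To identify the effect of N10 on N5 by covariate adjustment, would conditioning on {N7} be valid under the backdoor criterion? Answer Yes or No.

Yes

Backdoor paths from N10 to N5 (paths whose first edge points into N10):
  P1: N10 <- N7 -> N1 -> N6 -> N2 <- N5
  P2: N10 <- N7 -> N5
Condition 1 (no descendant of N10 in the set): holds — descendants of N10 are {N2, N5, N8}; none are in {N7}.
Condition 2 (every backdoor path blocked by {N7}):
  P1: blocked at fork node N7 ∈ conditioning set.
  P2: blocked at fork node N7 ∈ conditioning set.
{N7} satisfies the backdoor criterion.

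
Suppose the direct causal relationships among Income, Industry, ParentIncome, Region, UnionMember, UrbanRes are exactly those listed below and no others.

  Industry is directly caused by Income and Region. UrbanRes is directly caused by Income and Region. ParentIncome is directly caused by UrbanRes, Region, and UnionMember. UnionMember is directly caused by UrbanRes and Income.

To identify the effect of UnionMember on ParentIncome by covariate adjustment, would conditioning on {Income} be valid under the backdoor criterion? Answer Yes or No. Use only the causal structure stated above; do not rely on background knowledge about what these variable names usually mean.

Backdoor paths from UnionMember to ParentIncome (paths whose first edge points into UnionMember):
  P1: UnionMember <- Income -> UrbanRes <- Region -> ParentIncome
  P2: UnionMember <- Income -> UrbanRes -> ParentIncome
  P3: UnionMember <- Income -> Industry <- Region -> UrbanRes -> ParentIncome
  P4: UnionMember <- Income -> Industry <- Region -> ParentIncome
  P5: UnionMember <- UrbanRes <- Region -> ParentIncome
  P6: UnionMember <- UrbanRes <- Income -> Industry <- Region -> ParentIncome
  P7: UnionMember <- UrbanRes -> ParentIncome
Condition 1 (no descendant of UnionMember in the set): holds — descendants of UnionMember are {ParentIncome}; none are in {Income}.
Condition 2 (every backdoor path blocked by {Income}):
  P1: blocked at fork node Income ∈ conditioning set.
  P2: blocked at fork node Income ∈ conditioning set.
  P3: blocked at fork node Income ∈ conditioning set.
  P4: blocked at fork node Income ∈ conditioning set.
  P5: open — no interior node is in the conditioning set.
  P6: blocked at fork node Income ∈ conditioning set.
  P7: open — no interior node is in the conditioning set.
{Income} does not satisfy the backdoor criterion.

No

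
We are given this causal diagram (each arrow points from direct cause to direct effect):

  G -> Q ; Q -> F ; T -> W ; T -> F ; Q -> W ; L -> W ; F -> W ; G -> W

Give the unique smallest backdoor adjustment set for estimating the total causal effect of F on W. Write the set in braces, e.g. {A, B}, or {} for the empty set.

Variables eligible for adjustment (non-descendants of F, excluding F and W): {G, L, Q, T}.
Backdoor paths from F to W:
  P1: F <- T -> W
  P2: F <- Q <- G -> W
  P3: F <- Q -> W
The empty set is not sufficient: P1 (F <- T -> W) has no collider blocking it and no conditioned non-collider, so it is open.
Try {Q, T}:
  P1: blocked at fork node T ∈ conditioning set.
  P2: blocked at chain node Q ∈ conditioning set.
  P3: blocked at fork node Q ∈ conditioning set.
{Q, T} contains no descendant of F and blocks every backdoor path.
Every element of {Q, T} is needed (dropping Q leaves P2 open; dropping T leaves P1 open), so no proper subset is valid.
Among all size-2 subsets of the eligible variables, only {Q, T} blocks every backdoor path, so it is the unique smallest valid adjustment set.

{Q, T}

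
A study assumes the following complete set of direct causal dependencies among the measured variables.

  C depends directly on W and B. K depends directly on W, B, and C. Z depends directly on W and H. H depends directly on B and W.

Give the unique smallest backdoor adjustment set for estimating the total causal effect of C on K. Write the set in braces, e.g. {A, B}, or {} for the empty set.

{B, W}

Variables eligible for adjustment (non-descendants of C, excluding C and K): {B, H, W, Z}.
Backdoor paths from C to K:
  P1: C <- W -> H <- B -> K
  P2: C <- W -> K
  P3: C <- W -> Z <- H <- B -> K
  P4: C <- B -> H <- W -> K
  P5: C <- B -> H -> Z <- W -> K
  P6: C <- B -> K
The empty set is not sufficient: P2 (C <- W -> K) has no collider blocking it and no conditioned non-collider, so it is open.
Try {B, W}:
  P1: blocked at fork node W ∈ conditioning set.
  P2: blocked at fork node W ∈ conditioning set.
  P3: blocked at fork node W ∈ conditioning set.
  P4: blocked at fork node B ∈ conditioning set.
  P5: blocked at fork node B ∈ conditioning set.
  P6: blocked at fork node B ∈ conditioning set.
{B, W} contains no descendant of C and blocks every backdoor path.
Every element of {B, W} is needed (dropping B leaves P6 open; dropping W leaves P2 open), so no proper subset is valid.
Among all size-2 subsets of the eligible variables, only {B, W} blocks every backdoor path, so it is the unique smallest valid adjustment set.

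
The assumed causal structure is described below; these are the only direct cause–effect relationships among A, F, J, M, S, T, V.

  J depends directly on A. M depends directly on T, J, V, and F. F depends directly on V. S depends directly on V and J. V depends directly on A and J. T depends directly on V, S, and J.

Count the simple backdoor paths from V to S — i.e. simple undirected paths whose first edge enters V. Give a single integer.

A backdoor path from V to S is any simple undirected path whose first edge points into V (i.e. leaves V via a parent).
Parents of V: {A, J}.
Enumerating:
  P1: V <- A -> J -> S
  P2: V <- A -> J -> T <- S
  P3: V <- A -> J -> M <- T <- S
  P4: V <- J -> S
  P5: V <- J -> T <- S
  P6: V <- J -> M <- T <- S
That exhausts the simple backdoor paths. Count: 6.

6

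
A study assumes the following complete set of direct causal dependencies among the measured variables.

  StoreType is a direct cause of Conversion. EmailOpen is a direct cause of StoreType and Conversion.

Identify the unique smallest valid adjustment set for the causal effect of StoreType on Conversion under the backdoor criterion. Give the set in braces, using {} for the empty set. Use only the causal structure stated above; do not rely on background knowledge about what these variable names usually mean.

{EmailOpen}

Variables eligible for adjustment (non-descendants of StoreType, excluding StoreType and Conversion): {EmailOpen}.
Backdoor paths from StoreType to Conversion:
  P1: StoreType <- EmailOpen -> Conversion
The empty set is not sufficient: P1 (StoreType <- EmailOpen -> Conversion) has no collider blocking it and no conditioned non-collider, so it is open.
Try {EmailOpen}:
  P1: blocked at fork node EmailOpen ∈ conditioning set.
{EmailOpen} contains no descendant of StoreType and blocks every backdoor path.
{EmailOpen} is the unique smallest valid adjustment set.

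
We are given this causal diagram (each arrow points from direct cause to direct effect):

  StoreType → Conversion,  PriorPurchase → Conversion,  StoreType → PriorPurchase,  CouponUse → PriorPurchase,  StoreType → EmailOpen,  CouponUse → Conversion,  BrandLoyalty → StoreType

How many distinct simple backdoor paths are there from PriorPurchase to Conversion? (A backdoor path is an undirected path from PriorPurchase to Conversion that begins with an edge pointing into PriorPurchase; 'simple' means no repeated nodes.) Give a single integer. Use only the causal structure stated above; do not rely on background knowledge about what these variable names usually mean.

2

A backdoor path from PriorPurchase to Conversion is any simple undirected path whose first edge points into PriorPurchase (i.e. leaves PriorPurchase via a parent).
Parents of PriorPurchase: {CouponUse, StoreType}.
Enumerating:
  P1: PriorPurchase <- CouponUse -> Conversion
  P2: PriorPurchase <- StoreType -> Conversion
That exhausts the simple backdoor paths. Count: 2.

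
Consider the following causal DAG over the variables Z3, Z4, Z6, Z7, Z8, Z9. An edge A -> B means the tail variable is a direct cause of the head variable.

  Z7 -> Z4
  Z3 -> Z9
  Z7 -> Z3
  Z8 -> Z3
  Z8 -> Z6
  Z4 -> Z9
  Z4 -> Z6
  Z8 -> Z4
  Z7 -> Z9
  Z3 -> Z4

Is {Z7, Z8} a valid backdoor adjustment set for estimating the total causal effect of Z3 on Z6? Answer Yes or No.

Backdoor paths from Z3 to Z6 (paths whose first edge points into Z3):
  P1: Z3 <- Z8 -> Z4 -> Z6
  P2: Z3 <- Z8 -> Z6
  P3: Z3 <- Z7 -> Z4 <- Z8 -> Z6
  P4: Z3 <- Z7 -> Z4 -> Z6
  P5: Z3 <- Z7 -> Z9 <- Z4 <- Z8 -> Z6
  P6: Z3 <- Z7 -> Z9 <- Z4 -> Z6
Condition 1 (no descendant of Z3 in the set): holds — descendants of Z3 are {Z4, Z6, Z9}; none are in {Z7, Z8}.
Condition 2 (every backdoor path blocked by {Z7, Z8}):
  P1: blocked at fork node Z8 ∈ conditioning set.
  P2: blocked at fork node Z8 ∈ conditioning set.
  P3: blocked at fork node Z7 ∈ conditioning set.
  P4: blocked at fork node Z7 ∈ conditioning set.
  P5: blocked at fork node Z7 ∈ conditioning set.
  P6: blocked at fork node Z7 ∈ conditioning set.
{Z7, Z8} satisfies the backdoor criterion.

Yes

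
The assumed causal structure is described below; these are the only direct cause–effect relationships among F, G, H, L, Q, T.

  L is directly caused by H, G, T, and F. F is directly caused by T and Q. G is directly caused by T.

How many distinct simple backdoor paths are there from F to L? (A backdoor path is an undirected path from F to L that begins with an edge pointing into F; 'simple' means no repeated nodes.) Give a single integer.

A backdoor path from F to L is any simple undirected path whose first edge points into F (i.e. leaves F via a parent).
Parents of F: {Q, T}.
Enumerating:
  P1: F <- T -> G -> L
  P2: F <- T -> L
That exhausts the simple backdoor paths. Count: 2.

2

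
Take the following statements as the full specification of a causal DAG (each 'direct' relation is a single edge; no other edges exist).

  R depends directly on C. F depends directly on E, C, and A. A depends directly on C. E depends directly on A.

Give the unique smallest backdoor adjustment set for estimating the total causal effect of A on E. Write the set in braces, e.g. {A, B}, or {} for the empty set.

{}

Variables eligible for adjustment (non-descendants of A, excluding A and E): {C, R}.
Backdoor paths from A to E:
  P1: A <- C -> F <- E
Each backdoor path contains an unconditioned collider, so every path is already blocked with the empty conditioning set:
  P1: blocked at collider F (neither it nor any descendant is in the conditioning set).
The empty set is therefore the unique smallest valid set.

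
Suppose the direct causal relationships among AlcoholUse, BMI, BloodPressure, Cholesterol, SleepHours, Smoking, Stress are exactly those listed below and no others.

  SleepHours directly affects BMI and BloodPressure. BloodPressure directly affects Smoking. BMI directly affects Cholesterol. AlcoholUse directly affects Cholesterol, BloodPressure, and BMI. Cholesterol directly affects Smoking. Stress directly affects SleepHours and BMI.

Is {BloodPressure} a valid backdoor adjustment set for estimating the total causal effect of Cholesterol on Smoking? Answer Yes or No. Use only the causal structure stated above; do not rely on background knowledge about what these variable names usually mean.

Backdoor paths from Cholesterol to Smoking (paths whose first edge points into Cholesterol):
  P1: Cholesterol <- AlcoholUse -> BMI <- Stress -> SleepHours -> BloodPressure -> Smoking
  P2: Cholesterol <- AlcoholUse -> BMI <- SleepHours -> BloodPressure -> Smoking
  P3: Cholesterol <- AlcoholUse -> BloodPressure -> Smoking
  P4: Cholesterol <- BMI <- Stress -> SleepHours -> BloodPressure -> Smoking
  P5: Cholesterol <- BMI <- AlcoholUse -> BloodPressure -> Smoking
  P6: Cholesterol <- BMI <- SleepHours -> BloodPressure -> Smoking
Condition 1 (no descendant of Cholesterol in the set): holds — descendants of Cholesterol are {Smoking}; none are in {BloodPressure}.
Condition 2 (every backdoor path blocked by {BloodPressure}):
  P1: blocked at collider BMI (neither it nor any descendant is in the conditioning set).
  P2: blocked at collider BMI (neither it nor any descendant is in the conditioning set).
  P3: blocked at chain node BloodPressure ∈ conditioning set.
  P4: blocked at chain node BloodPressure ∈ conditioning set.
  P5: blocked at chain node BloodPressure ∈ conditioning set.
  P6: blocked at chain node BloodPressure ∈ conditioning set.
{BloodPressure} satisfies the backdoor criterion.

Yes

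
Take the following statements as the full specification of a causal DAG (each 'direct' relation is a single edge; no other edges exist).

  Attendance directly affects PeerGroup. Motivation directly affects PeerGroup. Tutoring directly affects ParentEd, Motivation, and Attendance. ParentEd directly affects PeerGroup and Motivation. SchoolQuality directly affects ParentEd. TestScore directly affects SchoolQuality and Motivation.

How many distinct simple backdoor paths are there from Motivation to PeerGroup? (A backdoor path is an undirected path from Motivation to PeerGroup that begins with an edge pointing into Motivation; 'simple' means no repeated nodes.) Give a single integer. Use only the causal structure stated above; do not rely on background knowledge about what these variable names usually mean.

A backdoor path from Motivation to PeerGroup is any simple undirected path whose first edge points into Motivation (i.e. leaves Motivation via a parent).
Parents of Motivation: {ParentEd, TestScore, Tutoring}.
Enumerating:
  P1: Motivation <- TestScore -> SchoolQuality -> ParentEd <- Tutoring -> Attendance -> PeerGroup
  P2: Motivation <- TestScore -> SchoolQuality -> ParentEd -> PeerGroup
  P3: Motivation <- Tutoring -> Attendance -> PeerGroup
  P4: Motivation <- Tutoring -> ParentEd -> PeerGroup
  P5: Motivation <- ParentEd <- Tutoring -> Attendance -> PeerGroup
  P6: Motivation <- ParentEd -> PeerGroup
That exhausts the simple backdoor paths. Count: 6.

6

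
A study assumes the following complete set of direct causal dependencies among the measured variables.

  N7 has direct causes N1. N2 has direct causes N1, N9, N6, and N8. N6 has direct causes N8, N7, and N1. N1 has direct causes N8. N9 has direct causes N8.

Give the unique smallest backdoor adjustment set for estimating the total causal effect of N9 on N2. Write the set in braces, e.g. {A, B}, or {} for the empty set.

Variables eligible for adjustment (non-descendants of N9, excluding N9 and N2): {N1, N6, N7, N8}.
Backdoor paths from N9 to N2:
  P1: N9 <- N8 -> N1 -> N7 -> N6 -> N2
  P2: N9 <- N8 -> N1 -> N6 -> N2
  P3: N9 <- N8 -> N1 -> N2
  P4: N9 <- N8 -> N6 <- N1 -> N2
  P5: N9 <- N8 -> N6 <- N7 <- N1 -> N2
  P6: N9 <- N8 -> N6 -> N2
  P7: N9 <- N8 -> N2
The empty set is not sufficient: P1 (N9 <- N8 -> N1 -> N7 -> N6 -> N2) has no collider blocking it and no conditioned non-collider, so it is open.
Try {N8}:
  P1: blocked at fork node N8 ∈ conditioning set.
  P2: blocked at fork node N8 ∈ conditioning set.
  P3: blocked at fork node N8 ∈ conditioning set.
  P4: blocked at fork node N8 ∈ conditioning set.
  P5: blocked at fork node N8 ∈ conditioning set.
  P6: blocked at fork node N8 ∈ conditioning set.
  P7: blocked at fork node N8 ∈ conditioning set.
{N8} contains no descendant of N9 and blocks every backdoor path.
No other singleton works — e.g. {N1} leaves P6 open — so {N8} is the unique smallest valid adjustment set.

{N8}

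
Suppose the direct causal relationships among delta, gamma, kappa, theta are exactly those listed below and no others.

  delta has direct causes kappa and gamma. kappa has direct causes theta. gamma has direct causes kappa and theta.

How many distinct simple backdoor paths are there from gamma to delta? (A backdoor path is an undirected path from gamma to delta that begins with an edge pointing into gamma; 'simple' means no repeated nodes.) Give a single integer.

2

A backdoor path from gamma to delta is any simple undirected path whose first edge points into gamma (i.e. leaves gamma via a parent).
Parents of gamma: {kappa, theta}.
Enumerating:
  P1: gamma <- theta -> kappa -> delta
  P2: gamma <- kappa -> delta
That exhausts the simple backdoor paths. Count: 2.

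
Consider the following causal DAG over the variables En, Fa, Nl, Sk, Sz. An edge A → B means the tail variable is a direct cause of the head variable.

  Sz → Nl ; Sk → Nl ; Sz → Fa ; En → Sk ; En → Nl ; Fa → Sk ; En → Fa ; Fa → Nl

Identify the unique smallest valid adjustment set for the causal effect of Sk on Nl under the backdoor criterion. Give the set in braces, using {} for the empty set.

Variables eligible for adjustment (non-descendants of Sk, excluding Sk and Nl): {En, Fa, Sz}.
Backdoor paths from Sk to Nl:
  P1: Sk <- En -> Fa <- Sz -> Nl
  P2: Sk <- En -> Fa -> Nl
  P3: Sk <- En -> Nl
  P4: Sk <- Fa <- En -> Nl
  P5: Sk <- Fa <- Sz -> Nl
  P6: Sk <- Fa -> Nl
The empty set is not sufficient: P2 (Sk <- En -> Fa -> Nl) has no collider blocking it and no conditioned non-collider, so it is open.
Try {En, Fa}:
  P1: blocked at fork node En ∈ conditioning set.
  P2: blocked at fork node En ∈ conditioning set.
  P3: blocked at fork node En ∈ conditioning set.
  P4: blocked at chain node Fa ∈ conditioning set.
  P5: blocked at chain node Fa ∈ conditioning set.
  P6: blocked at fork node Fa ∈ conditioning set.
{En, Fa} contains no descendant of Sk and blocks every backdoor path.
Every element of {En, Fa} is needed (dropping En leaves P1 open; dropping Fa leaves P5 open), so no proper subset is valid.
Among all size-2 subsets of the eligible variables, only {En, Fa} blocks every backdoor path, so it is the unique smallest valid adjustment set.

{En, Fa}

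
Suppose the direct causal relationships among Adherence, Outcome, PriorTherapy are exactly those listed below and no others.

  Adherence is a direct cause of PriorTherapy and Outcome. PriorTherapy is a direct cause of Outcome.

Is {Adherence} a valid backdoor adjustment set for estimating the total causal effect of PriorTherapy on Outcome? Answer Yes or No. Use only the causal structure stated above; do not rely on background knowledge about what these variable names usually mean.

Yes

Backdoor paths from PriorTherapy to Outcome (paths whose first edge points into PriorTherapy):
  P1: PriorTherapy <- Adherence -> Outcome
Condition 1 (no descendant of PriorTherapy in the set): holds — descendants of PriorTherapy are {Outcome}; none are in {Adherence}.
Condition 2 (every backdoor path blocked by {Adherence}):
  P1: blocked at fork node Adherence ∈ conditioning set.
{Adherence} satisfies the backdoor criterion.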